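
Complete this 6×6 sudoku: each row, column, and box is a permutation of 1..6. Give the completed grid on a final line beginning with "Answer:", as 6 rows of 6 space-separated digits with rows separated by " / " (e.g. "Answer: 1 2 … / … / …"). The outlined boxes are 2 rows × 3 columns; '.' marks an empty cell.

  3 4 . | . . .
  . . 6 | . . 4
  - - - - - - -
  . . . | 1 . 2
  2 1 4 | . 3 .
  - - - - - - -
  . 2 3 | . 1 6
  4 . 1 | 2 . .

Step 1. [r6c5∈{5}] r6c5 has the single candidate 5 ⇒ r6c5=5.
Step 2. [r2c2∈{5}] r2c2 is down to just 5, so r2c2=5.
Step 3. [r4c4∈{5,6}] across row 4, 6 lands solely at r4c4. So r4c4=6.
Step 4. [r3c1∈{5,6}] r3c1 is the only open cell in col 1 admitting 6. So r3c1=6.
Step 5. [r4c6∈{5}] only 5 remains possible at r4c6, so r4c6=5.
Step 6. [r2c5∈{2}] only 2 remains possible at r2c5 ⇒ r2c5=2.
Step 7. [r3c2∈{3}] only 3 remains possible at r3c2. So r3c2=3.
Step 8. [r2c4∈{3}] nothing but 3 survives at r2c4, so r2c4=3.
Step 9. [r5c4∈{4}] r5c4 has the single candidate 4, so r5c4=4.
Step 10. [r3c3∈{5}] only 5 remains possible at r3c3, so r3c3=5.
Step 11. [r1c4∈{5}] only 5 remains possible at r1c4. So r1c4=5.
Step 12. [r2c1∈{1}] r2c1's peers cover all but 1, so r2c1=1.
Step 13. [r6c6∈{3}] nothing but 3 survives at r6c6. So r6c6=3.
Step 14. [r5c1∈{5}] r5c1 is down to just 5. So r5c1=5.
Step 15. [r3c5∈{4}] r3c5's peers cover all but 4, so r3c5=4.
Step 16. [r1c6∈{1}] r1c6's peers cover all but 1. So r1c6=1.
Step 17. [r1c3∈{2}] r1c3 is down to just 2, so r1c3=2.
Step 18. [r1c5∈{6}] r1c5's peers cover all but 6 ⇒ r1c5=6.
Step 19. [r6c2∈{6}] only 6 remains possible at r6c2. So r6c2=6.

Answer: 3 4 2 5 6 1 / 1 5 6 3 2 4 / 6 3 5 1 4 2 / 2 1 4 6 3 5 / 5 2 3 4 1 6 / 4 6 1 2 5 3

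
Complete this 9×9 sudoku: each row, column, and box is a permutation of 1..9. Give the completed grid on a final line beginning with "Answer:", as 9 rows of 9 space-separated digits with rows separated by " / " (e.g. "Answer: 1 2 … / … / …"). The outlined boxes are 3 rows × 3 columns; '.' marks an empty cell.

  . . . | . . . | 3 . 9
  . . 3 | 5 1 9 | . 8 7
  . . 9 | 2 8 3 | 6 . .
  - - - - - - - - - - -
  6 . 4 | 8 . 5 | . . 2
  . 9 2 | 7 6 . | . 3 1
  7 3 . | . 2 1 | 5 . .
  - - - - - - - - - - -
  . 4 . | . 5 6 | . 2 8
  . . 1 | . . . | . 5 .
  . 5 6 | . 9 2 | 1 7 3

Step 1. [r9c4∈{4}] r9c4's peers cover all but 4. So r9c4=4.
Step 2. [r1c5∈{4,7}] in col 5, 4 fits only at r1c5 ⇒ r1c5=4.
Step 3. [r1c3∈{5,7,8}] r1c3 is the only open cell in col 3 admitting 5. So r1c3=5.
Step 4. [r9c1∈{8}] nothing but 8 survives at r9c1, so r9c1=8.
Step 5. [r1c2∈{1,2,6,7,8}] row 1 places 8 nowhere but r1c2. So r1c2=8.
Step 6. [r1c1∈{1,2}] row 1 places 2 nowhere but r1c1, so r1c1=2.
Step 7. [r8c5∈{3,7}] col 5 places 7 nowhere but r8c5. So r8c5=7.
Step 8. [r7c7∈{9}] only 9 remains possible at r7c7. So r7c7=9.
Step 9. [r3c1∈{1,4}] in col 1, 1 fits only at r3c1. So r3c1=1.
Step 10. [r6c8∈{4,6,9}] across col 8, 6 lands solely at r6c8. So r6c8=6.
Step 11. [r8c7∈{4}] r8c7's peers cover all but 4. So r8c7=4.
Step 12. [r7c1∈{3}] r7c1 is down to just 3. So r7c1=3.
Step 13. [r3c8∈{4}] nothing but 4 survives at r3c8 ⇒ r3c8=4.
Step 14. [r5c1∈{5}] r5c1 is down to just 5, so r5c1=5.
Step 15. [r1c4∈{6}] r1c4's peers cover all but 6, so r1c4=6.
Step 16. [r4c7∈{7}] r4c7's peers cover all but 7. So r4c7=7.
Step 17. [r1c8∈{1}] r1c8 is down to just 1 ⇒ r1c8=1.
Step 18. [r6c3∈{8}] r6c3 is down to just 8 ⇒ r6c3=8.
Step 19. [r8c2∈{2}] nothing but 2 survives at r8c2. So r8c2=2.
Step 20. [r4c8∈{9}] r4c8's peers cover all but 9. So r4c8=9.
Step 21. [r7c4∈{1}] nothing but 1 survives at r7c4, so r7c4=1.
Step 22. [r8c1∈{9}] r8c1 has the single candidate 9 ⇒ r8c1=9.
Step 23. [r5c6∈{4}] r5c6's peers cover all but 4. So r5c6=4.
Step 24. [r1c6∈{7}] only 7 remains possible at r1c6, so r1c6=7.
Step 25. [r8c9∈{6}] r8c9 is down to just 6, so r8c9=6.
Step 26. [r2c2∈{6}] only 6 remains possible at r2c2. So r2c2=6.
Step 27. [r3c9∈{5}] r3c9's peers cover all but 5 ⇒ r3c9=5.
Step 28. [r4c2∈{1}] nothing but 1 survives at r4c2. So r4c2=1.
Step 29. [r7c3∈{7}] r7c3 has the single candidate 7. So r7c3=7.
Step 30. [r8c4∈{3}] r8c4 is down to just 3 ⇒ r8c4=3.
Step 31. [r5c7∈{8}] only 8 remains possible at r5c7 ⇒ r5c7=8.
Step 32. [r2c1∈{4}] r2c1's peers cover all but 4, so r2c1=4.
Step 33. [r8c6∈{8}] only 8 remains possible at r8c6. So r8c6=8.
Step 34. [r6c4∈{9}] only 9 remains possible at r6c4 ⇒ r6c4=9.
Step 35. [r3c2∈{7}] r3c2 has the single candidate 7. So r3c2=7.
Step 36. [r6c9∈{4}] r6c9's peers cover all but 4, so r6c9=4.
Step 37. [r4c5∈{3}] r4c5 has the single candidate 3, so r4c5=3.
Step 38. [r2c7∈{2}] only 2 remains possible at r2c7 ⇒ r2c7=2.

Answer: 2 8 5 6 4 7 3 1 9 / 4 6 3 5 1 9 2 8 7 / 1 7 9 2 8 3 6 4 5 / 6 1 4 8 3 5 7 9 2 / 5 9 2 7 6 4 8 3 1 / 7 3 8 9 2 1 5 6 4 / 3 4 7 1 5 6 9 2 8 / 9 2 1 3 7 8 4 5 6 / 8 5 6 4 9 2 1 7 3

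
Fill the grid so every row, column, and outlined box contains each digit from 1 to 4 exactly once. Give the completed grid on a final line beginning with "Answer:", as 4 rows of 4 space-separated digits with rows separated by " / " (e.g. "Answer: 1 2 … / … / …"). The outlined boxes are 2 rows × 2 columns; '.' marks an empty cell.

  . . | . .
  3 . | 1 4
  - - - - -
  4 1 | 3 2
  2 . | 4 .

Step 1. [r1c3∈{2}] only 2 remains possible at r1c3, so r1c3=2.
Step 2. [r1c4∈{3}] r1c4's peers cover all but 3 ⇒ r1c4=3.
Step 3. [r2c2∈{2}] r2c2 is down to just 2 ⇒ r2c2=2.
Step 4. [r1c1∈{1}] r1c1 has the single candidate 1. So r1c1=1.
Step 5. [r1c2∈{4}] r1c2's peers cover all but 4, so r1c2=4.
Step 6. [r4c4∈{1}] r4c4 has the single candidate 1, so r4c4=1.
Step 7. [r4c2∈{3}] only 3 remains possible at r4c2 ⇒ r4c2=3.

Answer: 1 4 2 3 / 3 2 1 4 / 4 1 3 2 / 2 3 4 1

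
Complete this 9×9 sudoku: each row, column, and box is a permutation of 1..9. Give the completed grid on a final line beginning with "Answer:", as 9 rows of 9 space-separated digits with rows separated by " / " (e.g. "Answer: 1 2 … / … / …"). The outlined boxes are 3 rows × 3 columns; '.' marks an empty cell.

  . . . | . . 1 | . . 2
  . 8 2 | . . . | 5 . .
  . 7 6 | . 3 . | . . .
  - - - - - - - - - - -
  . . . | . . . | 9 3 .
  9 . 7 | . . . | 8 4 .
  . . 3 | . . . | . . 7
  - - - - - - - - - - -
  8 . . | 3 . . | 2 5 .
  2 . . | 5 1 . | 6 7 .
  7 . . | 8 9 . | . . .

Step 1. [r8c6∈{4}] r8c6's peers cover all but 4 ⇒ r8c6=4.
Step 2. [r6c7∈{1}] r6c7 is down to just 1. So r6c7=1.
Step 3. [r9c8∈{1}] r9c8 is down to just 1 ⇒ r9c8=1.
Step 4. [r3c7∈{4}] r3c7 has the single candidate 4 ⇒ r3c7=4.
Step 5. [r6c8∈{2,6}] col 8 places 2 nowhere but r6c8 ⇒ r6c8=2.
Step 6. [r8c3∈{9}] r8c3 has the single candidate 9. So r8c3=9.
Step 7. [r1c2∈{3,4,5,9}] r1c2 is the only open cell in col 2 admitting 9. So r1c2=9.
Step 8. [r4c3∈{1,4,5,8}] in col 3, 8 fits only at r4c3 ⇒ r4c3=8.
Step 9. [r9c6∈{2,6}] across row 9, 2 lands solely at r9c6, so r9c6=2.
Step 10. [r9c2∈{3,4,5,6}] 6 has one home in row 9: r9c2. So r9c2=6.
Step 11. [r7c9∈{4,9}] in row 7, 9 fits only at r7c9. So r7c9=9.
Step 12. [r9c7∈{3}] only 3 remains possible at r9c7 ⇒ r9c7=3.
Step 13. [r1c1∈{3,4,5}] r1c1 is the only open cell in row 1 admitting 3 ⇒ r1c1=3.
Step 14. [r3c4∈{2,9}] row 3 places 2 nowhere but r3c4. So r3c4=2.
Step 15. [r1c7∈{7}] nothing but 7 survives at r1c7. So r1c7=7.
Step 16. [r7c3∈{1,4}] r7c3 is the only open cell in col 3 admitting 1, so r7c3=1.
Step 17. [r7c2∈{4}] r7c2 is down to just 4 ⇒ r7c2=4.
Step 18. [r6c2∈{5}] nothing but 5 survives at r6c2 ⇒ r6c2=5.
Step 19. [r1c3∈{4,5}] col 3 places 4 nowhere but r1c3, so r1c3=4.
Step 20. [r1c4∈{6}] r1c4 has the single candidate 6, so r1c4=6.
Step 21. [r1c5∈{5,8}] r1c5 is the only open cell in row 1 admitting 5 ⇒ r1c5=5.
Step 22. [r3c6∈{8,9}] across box 2, 8 lands solely at r3c6. So r3c6=8.
Step 23. [r2c1∈{1}] only 1 remains possible at r2c1, so r2c1=1.
Step 24. [r5c6∈{3,5,6}] row 5 places 3 nowhere but r5c6. So r5c6=3.
Step 25. [r4c6∈{5,6,7}] 5 has one home in col 6: r4c6. So r4c6=5.
Step 26. [r4c9∈{6}] r4c9 has the single candidate 6. So r4c9=6.
Step 27. [r5c5∈{2,6}] 6 has one home in row 5: r5c5. So r5c5=6.
Step 28. [r4c5∈{2,4,7}] across col 5, 2 lands solely at r4c5, so r4c5=2.
Step 29. [r4c4∈{1,4,7}] row 4 places 7 nowhere but r4c4, so r4c4=7.
Step 30. [r6c6∈{9}] r6c6 is down to just 9. So r6c6=9.
Step 31. [r6c4∈{4}] r6c4 has the single candidate 4, so r6c4=4.
Step 32. [r7c5∈{7}] only 7 remains possible at r7c5, so r7c5=7.
Step 33. [r5c2∈{1,2}] r5c2 is the only open cell in row 5 admitting 2, so r5c2=2.
Step 34. [r2c8∈{6,9}] 6 has one home in row 2: r2c8 ⇒ r2c8=6.
Step 35. [r6c5∈{8}] r6c5 has the single candidate 8, so r6c5=8.
Step 36. [r8c9∈{8}] r8c9's peers cover all but 8. So r8c9=8.
Step 37. [r7c6∈{6}] nothing but 6 survives at r7c6 ⇒ r7c6=6.
Step 38. [r3c8∈{9}] nothing but 9 survives at r3c8. So r3c8=9.
Step 39. [r2c4∈{9}] only 9 remains possible at r2c4, so r2c4=9.
Step 40. [r3c9∈{1}] nothing but 1 survives at r3c9 ⇒ r3c9=1.
Step 41. [r3c1∈{5}] r3c1 is down to just 5 ⇒ r3c1=5.
Step 42. [r2c5∈{4}] nothing but 4 survives at r2c5. So r2c5=4.
Step 43. [r5c9∈{5}] only 5 remains possible at r5c9. So r5c9=5.
Step 44. [r4c2∈{1}] r4c2's peers cover all but 1. So r4c2=1.
Step 45. [r9c9∈{4}] only 4 remains possible at r9c9. So r9c9=4.
Step 46. [r5c4∈{1}] nothing but 1 survives at r5c4 ⇒ r5c4=1.
Step 47. [r1c8∈{8}] only 8 remains possible at r1c8, so r1c8=8.
Step 48. [r2c6∈{7}] nothing but 7 survives at r2c6 ⇒ r2c6=7.
Step 49. [r4c1∈{4}] r4c1 has the single candidate 4 ⇒ r4c1=4.
Step 50. [r6c1∈{6}] nothing but 6 survives at r6c1. So r6c1=6.
Step 51. [r2c9∈{3}] nothing but 3 survives at r2c9. So r2c9=3.
Step 52. [r9c3∈{5}] r9c3's peers cover all but 5 ⇒ r9c3=5.
Step 53. [r8c2∈{3}] r8c2 is down to just 3 ⇒ r8c2=3.

Answer: 3 9 4 6 5 1 7 8 2 / 1 8 2 9 4 7 5 6 3 / 5 7 6 2 3 8 4 9 1 / 4 1 8 7 2 5 9 3 6 / 9 2 7 1 6 3 8 4 5 / 6 5 3 4 8 9 1 2 7 / 8 4 1 3 7 6 2 5 9 / 2 3 9 5 1 4 6 7 8 / 7 6 5 8 9 2 3 1 4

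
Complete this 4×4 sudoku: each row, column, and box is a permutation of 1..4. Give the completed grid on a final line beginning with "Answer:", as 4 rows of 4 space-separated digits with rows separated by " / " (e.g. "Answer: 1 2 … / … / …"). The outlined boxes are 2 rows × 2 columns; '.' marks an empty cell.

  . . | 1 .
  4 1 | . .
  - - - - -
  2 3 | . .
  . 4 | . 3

Step 1. [r1c4∈{2,4}] in row 1, 4 fits only at r1c4. So r1c4=4.
Step 2. [r2c3∈{2,3}] across row 2, 3 lands solely at r2c3, so r2c3=3.
Step 3. [r2c4∈{2}] nothing but 2 survives at r2c4, so r2c4=2.
Step 4. [r4c1∈{1}] nothing but 1 survives at r4c1, so r4c1=1.
Step 5. [r3c4∈{1}] only 1 remains possible at r3c4. So r3c4=1.
Step 6. [r4c3∈{2}] r4c3 has the single candidate 2 ⇒ r4c3=2.
Step 7. [r3c3∈{4}] r3c3's peers cover all but 4. So r3c3=4.
Step 8. [r1c1∈{3}] r1c1 is down to just 3. So r1c1=3.
Step 9. [r1c2∈{2}] only 2 remains possible at r1c2, so r1c2=2.

Answer: 3 2 1 4 / 4 1 3 2 / 2 3 4 1 / 1 4 2 3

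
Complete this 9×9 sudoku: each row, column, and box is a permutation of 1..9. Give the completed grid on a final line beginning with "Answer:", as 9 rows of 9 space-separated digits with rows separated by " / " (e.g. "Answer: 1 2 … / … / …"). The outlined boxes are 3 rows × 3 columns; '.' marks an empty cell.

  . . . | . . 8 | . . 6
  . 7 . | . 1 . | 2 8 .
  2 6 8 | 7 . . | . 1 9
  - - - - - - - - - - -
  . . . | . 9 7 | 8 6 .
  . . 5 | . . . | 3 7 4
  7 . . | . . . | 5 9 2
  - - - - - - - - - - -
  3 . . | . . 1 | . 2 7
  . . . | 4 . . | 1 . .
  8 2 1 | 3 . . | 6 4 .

Step 1. [r9c9∈{5}] r9c9's peers cover all but 5. So r9c9=5.
Step 2. [r1c8∈{3,5}] r1c8 is the only open cell in col 8 admitting 5. So r1c8=5.
Step 3. [r2c1∈{4,5,9}] box 1 places 5 nowhere but r2c1. So r2c1=5.
Step 4. [r9c6∈{9}] r9c6's peers cover all but 9 ⇒ r9c6=9.
Step 5. [r4c4∈{1,2,5}] 5 has one home in row 4: r4c4. So r4c4=5.
Step 6. [r2c9∈{3}] nothing but 3 survives at r2c9. So r2c9=3.
Step 7. [r3c7∈{4}] only 4 remains possible at r3c7. So r3c7=4.
Step 8. [r8c3∈{6,7,9}] r8c3 is the only open cell in col 3 admitting 7. So r8c3=7.
Step 9. [r7c7∈{9}] r7c7 is down to just 9, so r7c7=9.
Step 10. [r4c3∈{2,3,4}] in row 4, 2 fits only at r4c3, so r4c3=2.
Step 11. [r4c2∈{1,3,4}] r4c2 is the only open cell in row 4 admitting 3. So r4c2=3.
Step 12. [r4c1∈{1,4}] across row 4, 4 lands solely at r4c1. So r4c1=4.
Step 13. [r6c3∈{6}] only 6 remains possible at r6c3, so r6c3=6.
Step 14. [r8c1∈{6,9}] across col 1, 6 lands solely at r8c1, so r8c1=6.
Step 15. [r1c3∈{3,4,9}] r1c3 is the only open cell in col 3 admitting 3, so r1c3=3.
Step 16. [r2c3∈{4,9}] across col 3, 9 lands solely at r2c3. So r2c3=9.
Step 17. [r1c2∈{1,4}] 4 has one home in box 1: r1c2 ⇒ r1c2=4.
Step 18. [r6c5∈{3,4,8}] in col 5, 4 fits only at r6c5, so r6c5=4.
Step 19. [r2c4∈{6}] nothing but 6 survives at r2c4, so r2c4=6.
Step 20. [r7c4∈{8}] r7c4 is down to just 8 ⇒ r7c4=8.
Step 21. [r5c5∈{2,6,8}] 8 has one home in col 5: r5c5 ⇒ r5c5=8.
Step 22. [r7c2∈{5}] r7c2's peers cover all but 5, so r7c2=5.
Step 23. [r3c5∈{3,5}] across col 5, 3 lands solely at r3c5, so r3c5=3.
Step 24. [r6c4∈{1}] r6c4 is down to just 1, so r6c4=1.
Step 25. [r8c5∈{2,5}] col 5 places 5 nowhere but r8c5. So r8c5=5.
Step 26. [r5c1∈{1,9}] 9 has one home in col 1: r5c1 ⇒ r5c1=9.
Step 27. [r5c4∈{2}] r5c4 has the single candidate 2, so r5c4=2.
Step 28. [r2c6∈{4}] nothing but 4 survives at r2c6 ⇒ r2c6=4.
Step 29. [r1c5∈{2}] r1c5 is down to just 2. So r1c5=2.
Step 30. [r5c2∈{1}] r5c2 is down to just 1, so r5c2=1.
Step 31. [r6c6∈{3}] only 3 remains possible at r6c6, so r6c6=3.
Step 32. [r7c3∈{4}] only 4 remains possible at r7c3 ⇒ r7c3=4.
Step 33. [r3c6∈{5}] r3c6's peers cover all but 5. So r3c6=5.
Step 34. [r9c5∈{7}] r9c5's peers cover all but 7 ⇒ r9c5=7.
Step 35. [r1c4∈{9}] r1c4 has the single candidate 9, so r1c4=9.
Step 36. [r5c6∈{6}] r5c6 has the single candidate 6. So r5c6=6.
Step 37. [r8c9∈{8}] r8c9 is down to just 8, so r8c9=8.
Step 38. [r6c2∈{8}] r6c2 has the single candidate 8, so r6c2=8.
Step 39. [r8c2∈{9}] r8c2 is down to just 9 ⇒ r8c2=9.
Step 40. [r8c6∈{2}] only 2 remains possible at r8c6. So r8c6=2.
Step 41. [r1c1∈{1}] r1c1 is down to just 1. So r1c1=1.
Step 42. [r7c5∈{6}] r7c5 is down to just 6, so r7c5=6.
Step 43. [r4c9∈{1}] r4c9 has the single candidate 1, so r4c9=1.
Step 44. [r8c8∈{3}] r8c8's peers cover all but 3 ⇒ r8c8=3.
Step 45. [r1c7∈{7}] r1c7 has the single candidate 7, so r1c7=7.

Answer: 1 4 3 9 2 8 7 5 6 / 5 7 9 6 1 4 2 8 3 / 2 6 8 7 3 5 4 1 9 / 4 3 2 5 9 7 8 6 1 / 9 1 5 2 8 6 3 7 4 / 7 8 6 1 4 3 5 9 2 / 3 5 4 8 6 1 9 2 7 / 6 9 7 4 5 2 1 3 8 / 8 2 1 3 7 9 6 4 5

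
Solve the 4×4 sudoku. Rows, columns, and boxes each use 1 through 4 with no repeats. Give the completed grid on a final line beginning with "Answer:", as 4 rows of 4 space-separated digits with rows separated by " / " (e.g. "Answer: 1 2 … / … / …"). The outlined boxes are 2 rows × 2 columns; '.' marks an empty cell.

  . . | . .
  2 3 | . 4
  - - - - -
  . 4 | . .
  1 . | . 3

Step 1. [r2c3∈{1}] r2c3 has the single candidate 1. So r2c3=1.
Step 2. [r3c3∈{2}] only 2 remains possible at r3c3, so r3c3=2.
Step 3. [r4c2∈{2}] r4c2 has the single candidate 2 ⇒ r4c2=2.
Step 4. [r3c4∈{1}] r3c4 has the single candidate 1. So r3c4=1.
Step 5. [r1c4∈{2}] r1c4 is down to just 2, so r1c4=2.
Step 6. [r1c1∈{4}] only 4 remains possible at r1c1 ⇒ r1c1=4.
Step 7. [r1c2∈{1}] r1c2's peers cover all but 1. So r1c2=1.
Step 8. [r1c3∈{3}] r1c3 has the single candidate 3. So r1c3=3.
Step 9. [r3c1∈{3}] only 3 remains possible at r3c1. So r3c1=3.
Step 10. [r4c3∈{4}] r4c3 is down to just 4. So r4c3=4.

Answer: 4 1 3 2 / 2 3 1 4 / 3 4 2 1 / 1 2 4 3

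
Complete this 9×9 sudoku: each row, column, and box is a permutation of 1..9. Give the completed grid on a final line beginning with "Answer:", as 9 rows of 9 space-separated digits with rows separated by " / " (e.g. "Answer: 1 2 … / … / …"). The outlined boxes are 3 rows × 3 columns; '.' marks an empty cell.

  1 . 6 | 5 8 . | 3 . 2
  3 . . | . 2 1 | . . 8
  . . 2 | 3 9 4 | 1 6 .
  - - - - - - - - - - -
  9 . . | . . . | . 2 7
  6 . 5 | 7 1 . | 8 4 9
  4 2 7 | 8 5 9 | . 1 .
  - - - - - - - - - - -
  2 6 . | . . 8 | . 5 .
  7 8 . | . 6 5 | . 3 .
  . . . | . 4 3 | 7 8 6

Step 1. [r2c7∈{4,5,9}] in box 3, 4 fits only at r2c7. So r2c7=4.
Step 2. [r2c3∈{9}] r2c3's peers cover all but 9 ⇒ r2c3=9.
Step 3. [r9c3∈{1}] only 1 remains possible at r9c3. So r9c3=1.
Step 4. [r2c2∈{5,7}] across row 2, 5 lands solely at r2c2. So r2c2=5.
Step 5. [r8c3∈{4}] only 4 remains possible at r8c3 ⇒ r8c3=4.
Step 6. [r4c5∈{3}] r4c5's peers cover all but 3, so r4c5=3.
Step 7. [r7c7∈{9}] r7c7 is down to just 9 ⇒ r7c7=9.
Step 8. [r8c4∈{1,2,9}] 9 has one home in row 8: r8c4. So r8c4=9.
Step 9. [r4c6∈{6}] r4c6 is down to just 6, so r4c6=6.
Step 10. [r1c6∈{7}] r1c6's peers cover all but 7. So r1c6=7.
Step 11. [r8c9∈{1}] nothing but 1 survives at r8c9, so r8c9=1.
Step 12. [r1c8∈{9}] r1c8 has the single candidate 9, so r1c8=9.
Step 13. [r4c4∈{4}] r4c4's peers cover all but 4 ⇒ r4c4=4.
Step 14. [r8c7∈{2}] r8c7 has the single candidate 2 ⇒ r8c7=2.
Step 15. [r2c8∈{7}] nothing but 7 survives at r2c8. So r2c8=7.
Step 16. [r5c2∈{3}] r5c2 is down to just 3 ⇒ r5c2=3.
Step 17. [r9c2∈{9}] only 9 remains possible at r9c2 ⇒ r9c2=9.
Step 18. [r2c4∈{6}] only 6 remains possible at r2c4, so r2c4=6.
Step 19. [r4c7∈{5}] nothing but 5 survives at r4c7 ⇒ r4c7=5.
Step 20. [r6c9∈{3}] only 3 remains possible at r6c9, so r6c9=3.
Step 21. [r6c7∈{6}] nothing but 6 survives at r6c7, so r6c7=6.
Step 22. [r4c3∈{8}] r4c3's peers cover all but 8 ⇒ r4c3=8.
Step 23. [r7c9∈{4}] r7c9 is down to just 4 ⇒ r7c9=4.
Step 24. [r7c3∈{3}] only 3 remains possible at r7c3 ⇒ r7c3=3.
Step 25. [r3c2∈{7}] only 7 remains possible at r3c2, so r3c2=7.
Step 26. [r9c1∈{5}] r9c1's peers cover all but 5, so r9c1=5.
Step 27. [r3c1∈{8}] r3c1's peers cover all but 8, so r3c1=8.
Step 28. [r7c4∈{1}] r7c4 is down to just 1, so r7c4=1.
Step 29. [r4c2∈{1}] r4c2 is down to just 1, so r4c2=1.
Step 30. [r3c9∈{5}] only 5 remains possible at r3c9 ⇒ r3c9=5.
Step 31. [r9c4∈{2}] r9c4 is down to just 2. So r9c4=2.
Step 32. [r1c2∈{4}] nothing but 4 survives at r1c2 ⇒ r1c2=4.
Step 33. [r7c5∈{7}] nothing but 7 survives at r7c5 ⇒ r7c5=7.
Step 34. [r5c6∈{2}] nothing but 2 survives at r5c6 ⇒ r5c6=2.

Answer: 1 4 6 5 8 7 3 9 2 / 3 5 9 6 2 1 4 7 8 / 8 7 2 3 9 4 1 6 5 / 9 1 8 4 3 6 5 2 7 / 6 3 5 7 1 2 8 4 9 / 4 2 7 8 5 9 6 1 3 / 2 6 3 1 7 8 9 5 4 / 7 8 4 9 6 5 2 3 1 / 5 9 1 2 4 3 7 8 6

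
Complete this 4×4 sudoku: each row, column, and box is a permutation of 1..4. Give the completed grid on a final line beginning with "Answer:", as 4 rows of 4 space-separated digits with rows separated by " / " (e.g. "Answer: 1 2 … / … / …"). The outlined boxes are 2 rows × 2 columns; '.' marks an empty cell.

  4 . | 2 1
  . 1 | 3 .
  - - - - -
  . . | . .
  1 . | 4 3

Step 1. [r3c1∈{2,3}] in col 1, 3 fits only at r3c1. So r3c1=3.
Step 2. [r4c2∈{2}] r4c2 has the single candidate 2. So r4c2=2.
Step 3. [r3c4∈{2}] only 2 remains possible at r3c4. So r3c4=2.
Step 4. [r2c4∈{4}] r2c4 has the single candidate 4, so r2c4=4.
Step 5. [r3c2∈{4}] r3c2's peers cover all but 4, so r3c2=4.
Step 6. [r3c3∈{1}] r3c3 has the single candidate 1, so r3c3=1.
Step 7. [r2c1∈{2}] nothing but 2 survives at r2c1. So r2c1=2.
Step 8. [r1c2∈{3}] r1c2's peers cover all but 3, so r1c2=3.

Answer: 4 3 2 1 / 2 1 3 4 / 3 4 1 2 / 1 2 4 3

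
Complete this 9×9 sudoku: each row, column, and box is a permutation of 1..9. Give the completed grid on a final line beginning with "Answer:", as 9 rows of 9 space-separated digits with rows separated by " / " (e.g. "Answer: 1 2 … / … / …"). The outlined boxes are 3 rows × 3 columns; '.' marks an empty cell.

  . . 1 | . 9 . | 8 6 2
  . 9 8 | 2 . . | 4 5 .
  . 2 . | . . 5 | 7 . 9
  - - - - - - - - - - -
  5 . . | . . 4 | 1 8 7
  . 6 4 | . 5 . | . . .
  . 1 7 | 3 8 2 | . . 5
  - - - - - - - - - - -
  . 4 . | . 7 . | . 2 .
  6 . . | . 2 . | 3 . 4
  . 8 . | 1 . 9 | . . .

Step 1. [r6c1∈{9}] only 9 remains possible at r6c1. So r6c1=9.
Step 2. [r9c9∈{6}] only 6 remains possible at r9c9, so r9c9=6.
Step 3. [r3c4∈{4,6,8}] 8 has one home in row 3: r3c4. So r3c4=8.
Step 4. [r8c8∈{1,7,9}] r8c8 is the only open cell in row 8 admitting 1 ⇒ r8c8=1.
Step 5. [r3c5∈{1,3,4,6}] r3c5 is the only open cell in row 3 admitting 1, so r3c5=1.
Step 6. [r3c8∈{3}] only 3 remains possible at r3c8. So r3c8=3.
Step 7. [r8c4∈{5}] nothing but 5 survives at r8c4, so r8c4=5.
Step 8. [r4c3∈{2,3}] across row 4, 2 lands solely at r4c3. So r4c3=2.
Step 9. [r7c7∈{5,9}] in box 9, 9 fits only at r7c7. So r7c7=9.
Step 10. [r7c4∈{6}] nothing but 6 survives at r7c4 ⇒ r7c4=6.
Step 11. [r2c6∈{3,6,7}] col 6 places 6 nowhere but r2c6, so r2c6=6.
Step 12. [r2c1∈{3,7}] across row 2, 7 lands solely at r2c1 ⇒ r2c1=7.
Step 13. [r4c2∈{3}] r4c2's peers cover all but 3, so r4c2=3.
Step 14. [r1c1∈{3,4}] in box 1, 3 fits only at r1c1 ⇒ r1c1=3.
Step 15. [r7c6∈{3,8}] r7c6 is the only open cell in col 6 admitting 3, so r7c6=3.
Step 16. [r1c6∈{7}] r1c6 is down to just 7. So r1c6=7.
Step 17. [r9c3∈{3,5}] r9c3 is the only open cell in row 9 admitting 3 ⇒ r9c3=3.
Step 18. [r5c8∈{9}] only 9 remains possible at r5c8, so r5c8=9.
Step 19. [r3c1∈{4}] nothing but 4 survives at r3c1. So r3c1=4.
Step 20. [r4c5∈{6}] r4c5 is down to just 6. So r4c5=6.
Step 21. [r8c6∈{8}] r8c6 is down to just 8, so r8c6=8.
Step 22. [r5c4∈{7}] only 7 remains possible at r5c4, so r5c4=7.
Step 23. [r1c2∈{5}] r1c2 has the single candidate 5, so r1c2=5.
Step 24. [r9c5∈{4}] nothing but 4 survives at r9c5, so r9c5=4.
Step 25. [r9c8∈{7}] r9c8's peers cover all but 7, so r9c8=7.
Step 26. [r7c3∈{5}] r7c3 is down to just 5 ⇒ r7c3=5.
Step 27. [r9c1∈{2}] nothing but 2 survives at r9c1, so r9c1=2.
Step 28. [r6c7∈{6}] r6c7's peers cover all but 6. So r6c7=6.
Step 29. [r8c3∈{9}] nothing but 9 survives at r8c3. So r8c3=9.
Step 30. [r4c4∈{9}] only 9 remains possible at r4c4. So r4c4=9.
Step 31. [r3c3∈{6}] only 6 remains possible at r3c3 ⇒ r3c3=6.
Step 32. [r5c9∈{3}] r5c9 has the single candidate 3 ⇒ r5c9=3.
Step 33. [r2c9∈{1}] r2c9 has the single candidate 1. So r2c9=1.
Step 34. [r5c1∈{8}] r5c1's peers cover all but 8 ⇒ r5c1=8.
Step 35. [r1c4∈{4}] r1c4 has the single candidate 4, so r1c4=4.
Step 36. [r5c6∈{1}] r5c6 is down to just 1 ⇒ r5c6=1.
Step 37. [r8c2∈{7}] r8c2 has the single candidate 7. So r8c2=7.
Step 38. [r6c8∈{4}] r6c8 has the single candidate 4, so r6c8=4.
Step 39. [r9c7∈{5}] r9c7 is down to just 5. So r9c7=5.
Step 40. [r5c7∈{2}] r5c7 is down to just 2. So r5c7=2.
Step 41. [r7c9∈{8}] r7c9 is down to just 8. So r7c9=8.
Step 42. [r7c1∈{1}] r7c1 is down to just 1, so r7c1=1.
Step 43. [r2c5∈{3}] r2c5 is down to just 3, so r2c5=3.

Answer: 3 5 1 4 9 7 8 6 2 / 7 9 8 2 3 6 4 5 1 / 4 2 6 8 1 5 7 3 9 / 5 3 2 9 6 4 1 8 7 / 8 6 4 7 5 1 2 9 3 / 9 1 7 3 8 2 6 4 5 / 1 4 5 6 7 3 9 2 8 / 6 7 9 5 2 8 3 1 4 / 2 8 3 1 4 9 5 7 6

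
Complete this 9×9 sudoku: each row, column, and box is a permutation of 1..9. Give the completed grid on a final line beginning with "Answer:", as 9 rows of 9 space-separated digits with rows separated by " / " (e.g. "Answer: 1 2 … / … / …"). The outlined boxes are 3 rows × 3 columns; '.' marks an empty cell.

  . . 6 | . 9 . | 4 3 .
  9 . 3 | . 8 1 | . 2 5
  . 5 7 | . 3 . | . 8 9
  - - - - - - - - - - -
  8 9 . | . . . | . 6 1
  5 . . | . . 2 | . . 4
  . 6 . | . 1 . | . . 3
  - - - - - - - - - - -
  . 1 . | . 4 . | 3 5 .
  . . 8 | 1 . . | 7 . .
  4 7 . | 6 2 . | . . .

Step 1. [r2c4∈{4,7}] 7 has one home in row 2: r2c4 ⇒ r2c4=7.
Step 2. [r9c6∈{3,5,8,9}] row 9 places 3 nowhere but r9c6, so r9c6=3.
Step 3. [r7c6∈{7,8,9}] across row 7, 7 lands solely at r7c6. So r7c6=7.
Step 4. [r6c6∈{4,5,8,9}] col 6 places 8 nowhere but r6c6. So r6c6=8.
Step 5. [r8c6∈{5,9}] 9 has one home in col 6: r8c6. So r8c6=9.
Step 6. [r3c7∈{1,6}] box 3 places 1 nowhere but r3c7, so r3c7=1.
Step 7. [r3c1∈{2}] r3c1 is down to just 2 ⇒ r3c1=2.
Step 8. [r4c4∈{3,4,5}] r4c4 is the only open cell in row 4 admitting 3 ⇒ r4c4=3.
Step 9. [r8c2∈{2,3}] in col 2, 2 fits only at r8c2, so r8c2=2.
Step 10. [r5c4∈{9}] nothing but 9 survives at r5c4 ⇒ r5c4=9.
Step 11. [r5c8∈{7}] r5c8's peers cover all but 7. So r5c8=7.
Step 12. [r6c8∈{9}] r6c8 is down to just 9, so r6c8=9.
Step 13. [r8c9∈{6}] only 6 remains possible at r8c9 ⇒ r8c9=6.
Step 14. [r9c7∈{8,9}] 9 has one home in col 7: r9c7. So r9c7=9.
Step 15. [r3c4∈{4}] r3c4 is down to just 4 ⇒ r3c4=4.
Step 16. [r6c4∈{5}] r6c4 is down to just 5 ⇒ r6c4=5.
Step 17. [r6c3∈{2,4}] in row 6, 4 fits only at r6c3. So r6c3=4.
Step 18. [r7c4∈{8}] only 8 remains possible at r7c4 ⇒ r7c4=8.
Step 19. [r4c3∈{2}] nothing but 2 survives at r4c3, so r4c3=2.
Step 20. [r5c7∈{8}] r5c7 is down to just 8 ⇒ r5c7=8.
Step 21. [r7c3∈{9}] r7c3's peers cover all but 9, so r7c3=9.
Step 22. [r7c9∈{2}] only 2 remains possible at r7c9. So r7c9=2.
Step 23. [r7c1∈{6}] nothing but 6 survives at r7c1 ⇒ r7c1=6.
Step 24. [r3c6∈{6}] r3c6 has the single candidate 6, so r3c6=6.
Step 25. [r2c2∈{4}] r2c2 is down to just 4, so r2c2=4.
Step 26. [r8c1∈{3}] only 3 remains possible at r8c1, so r8c1=3.
Step 27. [r5c3∈{1}] only 1 remains possible at r5c3, so r5c3=1.
Step 28. [r1c2∈{8}] r1c2 has the single candidate 8, so r1c2=8.
Step 29. [r1c1∈{1}] only 1 remains possible at r1c1, so r1c1=1.
Step 30. [r4c6∈{4}] nothing but 4 survives at r4c6. So r4c6=4.
Step 31. [r5c2∈{3}] only 3 remains possible at r5c2. So r5c2=3.
Step 32. [r2c7∈{6}] only 6 remains possible at r2c7 ⇒ r2c7=6.
Step 33. [r9c3∈{5}] r9c3 has the single candidate 5. So r9c3=5.
Step 34. [r6c1∈{7}] r6c1 is down to just 7 ⇒ r6c1=7.
Step 35. [r1c6∈{5}] r1c6 is down to just 5. So r1c6=5.
Step 36. [r8c5∈{5}] only 5 remains possible at r8c5, so r8c5=5.
Step 37. [r9c9∈{8}] r9c9 has the single candidate 8 ⇒ r9c9=8.
Step 38. [r4c7∈{5}] r4c7 has the single candidate 5. So r4c7=5.
Step 39. [r5c5∈{6}] r5c5 is down to just 6. So r5c5=6.
Step 40. [r9c8∈{1}] r9c8 is down to just 1 ⇒ r9c8=1.
Step 41. [r8c8∈{4}] r8c8's peers cover all but 4 ⇒ r8c8=4.
Step 42. [r6c7∈{2}] r6c7 has the single candidate 2. So r6c7=2.
Step 43. [r1c9∈{7}] r1c9's peers cover all but 7 ⇒ r1c9=7.
Step 44. [r4c5∈{7}] nothing but 7 survives at r4c5. So r4c5=7.
Step 45. [r1c4∈{2}] r1c4 has the single candidate 2, so r1c4=2.

Answer: 1 8 6 2 9 5 4 3 7 / 9 4 3 7 8 1 6 2 5 / 2 5 7 4 3 6 1 8 9 / 8 9 2 3 7 4 5 6 1 / 5 3 1 9 6 2 8 7 4 / 7 6 4 5 1 8 2 9 3 / 6 1 9 8 4 7 3 5 2 / 3 2 8 1 5 9 7 4 6 / 4 7 5 6 2 3 9 1 8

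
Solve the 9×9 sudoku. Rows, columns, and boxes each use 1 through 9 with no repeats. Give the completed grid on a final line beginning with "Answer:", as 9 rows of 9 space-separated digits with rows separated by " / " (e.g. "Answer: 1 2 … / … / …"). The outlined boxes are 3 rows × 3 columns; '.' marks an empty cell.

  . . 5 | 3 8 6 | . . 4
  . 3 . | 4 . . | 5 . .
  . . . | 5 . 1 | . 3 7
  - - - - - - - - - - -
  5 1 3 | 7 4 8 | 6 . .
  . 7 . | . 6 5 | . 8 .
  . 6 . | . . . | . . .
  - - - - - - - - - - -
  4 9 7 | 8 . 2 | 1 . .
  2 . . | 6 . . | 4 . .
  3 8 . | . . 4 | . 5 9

Step 1. [r5c1∈{9}] nothing but 9 survives at r5c1, so r5c1=9.
Step 2. [r4c9∈{2}] r4c9 has the single candidate 2. So r4c9=2.
Step 3. [r6c4∈{1,2,9}] r6c4 is the only open cell in col 4 admitting 9 ⇒ r6c4=9.
Step 4. [r3c7∈{2,8,9}] 8 has one home in col 7: r3c7. So r3c7=8.
Step 5. [r1c2∈{2}] r1c2 is down to just 2. So r1c2=2.
Step 6. [r8c8∈{7}] r8c8 is down to just 7. So r8c8=7.
Step 7. [r6c6∈{3}] r6c6's peers cover all but 3, so r6c6=3.
Step 8. [r9c4∈{1}] r9c4 has the single candidate 1 ⇒ r9c4=1.
Step 9. [r2c8∈{1,2,6,9}] in col 8, 2 fits only at r2c8, so r2c8=2.
Step 10. [r2c9∈{1,6}] in box 3, 6 fits only at r2c9 ⇒ r2c9=6.
Step 11. [r6c5∈{1,2}] col 5 places 1 nowhere but r6c5. So r6c5=1.
Step 12. [r2c6∈{7,9}] across col 6, 7 lands solely at r2c6. So r2c6=7.
Step 13. [r5c3∈{2,4}] 4 has one home in row 5: r5c3 ⇒ r5c3=4.
Step 14. [r2c5∈{9}] r2c5 is down to just 9, so r2c5=9.
Step 15. [r7c9∈{3}] only 3 remains possible at r7c9. So r7c9=3.
Step 16. [r1c8∈{1,9}] in col 8, 1 fits only at r1c8. So r1c8=1.
Step 17. [r2c1∈{1,8}] 1 has one home in col 1: r2c1 ⇒ r2c1=1.
Step 18. [r8c5∈{3,5}] 3 has one home in row 8: r8c5 ⇒ r8c5=3.
Step 19. [r3c1∈{6}] r3c1 has the single candidate 6. So r3c1=6.
Step 20. [r6c1∈{8}] only 8 remains possible at r6c1. So r6c1=8.
Step 21. [r9c3∈{6}] r9c3 has the single candidate 6. So r9c3=6.
Step 22. [r5c7∈{3}] r5c7's peers cover all but 3. So r5c7=3.
Step 23. [r9c5∈{7}] only 7 remains possible at r9c5, so r9c5=7.
Step 24. [r6c3∈{2}] nothing but 2 survives at r6c3 ⇒ r6c3=2.
Step 25. [r3c2∈{4}] nothing but 4 survives at r3c2 ⇒ r3c2=4.
Step 26. [r4c8∈{9}] nothing but 9 survives at r4c8, so r4c8=9.
Step 27. [r7c8∈{6}] r7c8 has the single candidate 6 ⇒ r7c8=6.
Step 28. [r8c9∈{8}] r8c9 has the single candidate 8 ⇒ r8c9=8.
Step 29. [r8c3∈{1}] only 1 remains possible at r8c3. So r8c3=1.
Step 30. [r6c9∈{5}] r6c9 has the single candidate 5. So r6c9=5.
Step 31. [r2c3∈{8}] r2c3 is down to just 8. So r2c3=8.
Step 32. [r6c7∈{7}] r6c7 has the single candidate 7 ⇒ r6c7=7.
Step 33. [r5c9∈{1}] only 1 remains possible at r5c9. So r5c9=1.
Step 34. [r1c1∈{7}] nothing but 7 survives at r1c1 ⇒ r1c1=7.
Step 35. [r5c4∈{2}] r5c4 has the single candidate 2, so r5c4=2.
Step 36. [r8c6∈{9}] r8c6 is down to just 9. So r8c6=9.
Step 37. [r8c2∈{5}] only 5 remains possible at r8c2, so r8c2=5.
Step 38. [r7c5∈{5}] only 5 remains possible at r7c5 ⇒ r7c5=5.
Step 39. [r9c7∈{2}] r9c7 is down to just 2, so r9c7=2.
Step 40. [r6c8∈{4}] only 4 remains possible at r6c8 ⇒ r6c8=4.
Step 41. [r3c5∈{2}] r3c5's peers cover all but 2, so r3c5=2.
Step 42. [r3c3∈{9}] nothing but 9 survives at r3c3, so r3c3=9.
Step 43. [r1c7∈{9}] nothing but 9 survives at r1c7, so r1c7=9.

Answer: 7 2 5 3 8 6 9 1 4 / 1 3 8 4 9 7 5 2 6 / 6 4 9 5 2 1 8 3 7 / 5 1 3 7 4 8 6 9 2 / 9 7 4 2 6 5 3 8 1 / 8 6 2 9 1 3 7 4 5 / 4 9 7 8 5 2 1 6 3 / 2 5 1 6 3 9 4 7 8 / 3 8 6 1 7 4 2 5 9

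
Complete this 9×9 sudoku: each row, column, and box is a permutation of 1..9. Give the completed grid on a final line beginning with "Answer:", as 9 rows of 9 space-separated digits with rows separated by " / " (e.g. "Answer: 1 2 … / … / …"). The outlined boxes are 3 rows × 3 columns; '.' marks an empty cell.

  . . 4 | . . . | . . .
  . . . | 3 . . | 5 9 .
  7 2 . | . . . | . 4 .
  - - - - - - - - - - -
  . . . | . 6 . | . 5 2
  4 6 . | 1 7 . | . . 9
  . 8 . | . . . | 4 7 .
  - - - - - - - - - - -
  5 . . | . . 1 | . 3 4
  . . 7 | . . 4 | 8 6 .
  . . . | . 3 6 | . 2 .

Step 1. [r7c2∈{9}] r7c2's peers cover all but 9 ⇒ r7c2=9.
Step 2. [r2c2∈{1}] nothing but 1 survives at r2c2 ⇒ r2c2=1.
Step 3. [r1c7∈{1,2,3,6,7}] across col 7, 2 lands solely at r1c7 ⇒ r1c7=2.
Step 4. [r3c7∈{1,3,6}] across col 7, 6 lands solely at r3c7, so r3c7=6.
Step 5. [r1c4∈{5,6,7,8,9}] 6 has one home in col 4: r1c4 ⇒ r1c4=6.
Step 6. [r1c2∈{3,5}] r1c2 is the only open cell in col 2 admitting 5 ⇒ r1c2=5.
Step 7. [r5c7∈{3}] nothing but 3 survives at r5c7, so r5c7=3.
Step 8. [r4c7∈{1}] r4c7 has the single candidate 1. So r4c7=1.
Step 9. [r1c8∈{1,8}] in col 8, 1 fits only at r1c8, so r1c8=1.
Step 10. [r3c5∈{1,5,8,9}] in row 3, 1 fits only at r3c5, so r3c5=1.
Step 11. [r7c7∈{7}] r7c7 is down to just 7 ⇒ r7c7=7.
Step 12. [r9c4∈{5,7,8,9}] 7 has one home in row 9: r9c4. So r9c4=7.
Step 13. [r7c3∈{2,6,8}] row 7 places 6 nowhere but r7c3, so r7c3=6.
Step 14. [r2c3∈{8}] only 8 remains possible at r2c3. So r2c3=8.
Step 15. [r8c1∈{1,2,3}] r8c1 is the only open cell in box 7 admitting 2. So r8c1=2.
Step 16. [r9c3∈{1}] only 1 remains possible at r9c3, so r9c3=1.
Step 17. [r2c9∈{7}] only 7 remains possible at r2c9. So r2c9=7.
Step 18. [r2c6∈{2}] nothing but 2 survives at r2c6. So r2c6=2.
Step 19. [r5c3∈{2,5}] in row 5, 2 fits only at r5c3, so r5c3=2.
Step 20. [r5c6∈{5,8}] row 5 places 5 nowhere but r5c6. So r5c6=5.
Step 21. [r8c5∈{5,9}] col 5 places 5 nowhere but r8c5. So r8c5=5.
Step 22. [r8c4∈{9}] r8c4 has the single candidate 9, so r8c4=9.
Step 23. [r6c1∈{1,3,9}] across row 6, 1 lands solely at r6c1 ⇒ r6c1=1.
Step 24. [r1c6∈{7,8,9}] row 1 places 7 nowhere but r1c6 ⇒ r1c6=7.
Step 25. [r6c3∈{3,5,9}] 5 has one home in row 6: r6c3. So r6c3=5.
Step 26. [r6c6∈{3,9}] across row 6, 3 lands solely at r6c6, so r6c6=3.
Step 27. [r6c5∈{2,9}] across row 6, 9 lands solely at r6c5, so r6c5=9.
Step 28. [r1c5∈{8}] nothing but 8 survives at r1c5, so r1c5=8.
Step 29. [r1c1∈{3,9}] across row 1, 9 lands solely at r1c1. So r1c1=9.
Step 30. [r4c1∈{3}] r4c1 has the single candidate 3, so r4c1=3.
Step 31. [r7c4∈{2,8}] in row 7, 8 fits only at r7c4, so r7c4=8.
Step 32. [r1c9∈{3}] r1c9's peers cover all but 3 ⇒ r1c9=3.
Step 33. [r3c3∈{3}] r3c3 has the single candidate 3 ⇒ r3c3=3.
Step 34. [r9c1∈{8}] r9c1's peers cover all but 8. So r9c1=8.
Step 35. [r7c5∈{2}] only 2 remains possible at r7c5, so r7c5=2.
Step 36. [r4c3∈{9}] only 9 remains possible at r4c3 ⇒ r4c3=9.
Step 37. [r3c9∈{8}] r3c9 is down to just 8 ⇒ r3c9=8.
Step 38. [r8c9∈{1}] only 1 remains possible at r8c9 ⇒ r8c9=1.
Step 39. [r9c7∈{9}] nothing but 9 survives at r9c7 ⇒ r9c7=9.
Step 40. [r2c1∈{6}] r2c1 has the single candidate 6 ⇒ r2c1=6.
Step 41. [r8c2∈{3}] r8c2's peers cover all but 3, so r8c2=3.
Step 42. [r4c4∈{4}] only 4 remains possible at r4c4 ⇒ r4c4=4.
Step 43. [r9c2∈{4}] r9c2 has the single candidate 4, so r9c2=4.
Step 44. [r6c9∈{6}] nothing but 6 survives at r6c9. So r6c9=6.
Step 45. [r3c4∈{5}] nothing but 5 survives at r3c4. So r3c4=5.
Step 46. [r2c5∈{4}] only 4 remains possible at r2c5 ⇒ r2c5=4.
Step 47. [r9c9∈{5}] r9c9's peers cover all but 5, so r9c9=5.
Step 48. [r4c6∈{8}] r4c6's peers cover all but 8 ⇒ r4c6=8.
Step 49. [r3c6∈{9}] only 9 remains possible at r3c6, so r3c6=9.
Step 50. [r6c4∈{2}] r6c4's peers cover all but 2, so r6c4=2.
Step 51. [r5c8∈{8}] nothing but 8 survives at r5c8 ⇒ r5c8=8.
Step 52. [r4c2∈{7}] nothing but 7 survives at r4c2. So r4c2=7.

Answer: 9 5 4 6 8 7 2 1 3 / 6 1 8 3 4 2 5 9 7 / 7 2 3 5 1 9 6 4 8 / 3 7 9 4 6 8 1 5 2 / 4 6 2 1 7 5 3 8 9 / 1 8 5 2 9 3 4 7 6 / 5 9 6 8 2 1 7 3 4 / 2 3 7 9 5 4 8 6 1 / 8 4 1 7 3 6 9 2 5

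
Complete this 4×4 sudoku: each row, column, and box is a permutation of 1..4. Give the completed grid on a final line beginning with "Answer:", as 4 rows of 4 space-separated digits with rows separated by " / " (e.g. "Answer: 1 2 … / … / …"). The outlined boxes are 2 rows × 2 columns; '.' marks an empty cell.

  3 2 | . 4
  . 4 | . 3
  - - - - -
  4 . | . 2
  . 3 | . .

Step 1. [r4c4∈{1}] only 1 remains possible at r4c4. So r4c4=1.
Step 2. [r2c1∈{1}] r2c1 has the single candidate 1, so r2c1=1.
Step 3. [r4c3∈{4}] r4c3 has the single candidate 4, so r4c3=4.
Step 4. [r1c3∈{1}] nothing but 1 survives at r1c3, so r1c3=1.
Step 5. [r3c3∈{3}] only 3 remains possible at r3c3, so r3c3=3.
Step 6. [r2c3∈{2}] r2c3 is down to just 2, so r2c3=2.
Step 7. [r3c2∈{1}] r3c2 has the single candidate 1 ⇒ r3c2=1.
Step 8. [r4c1∈{2}] r4c1 has the single candidate 2, so r4c1=2.

Answer: 3 2 1 4 / 1 4 2 3 / 4 1 3 2 / 2 3 4 1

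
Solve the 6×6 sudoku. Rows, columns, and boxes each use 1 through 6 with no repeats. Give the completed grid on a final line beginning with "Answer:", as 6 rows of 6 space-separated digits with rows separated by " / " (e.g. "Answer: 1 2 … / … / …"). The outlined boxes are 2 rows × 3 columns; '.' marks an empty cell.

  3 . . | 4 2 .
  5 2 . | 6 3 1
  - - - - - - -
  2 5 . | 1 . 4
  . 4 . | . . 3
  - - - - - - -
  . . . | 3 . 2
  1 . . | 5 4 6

Step 1. [r4c1∈{6}] r4c1 has the single candidate 6. So r4c1=6.
Step 2. [r5c2∈{6}] only 6 remains possible at r5c2. So r5c2=6.
Step 3. [r6c3∈{2,3}] r6c3 is the only open cell in row 6 admitting 2, so r6c3=2.
Step 4. [r4c3∈{1}] r4c3 has the single candidate 1, so r4c3=1.
Step 5. [r5c3∈{4,5}] 5 has one home in row 5: r5c3, so r5c3=5.
Step 6. [r3c5∈{6}] only 6 remains possible at r3c5, so r3c5=6.
Step 7. [r4c5∈{5}] r4c5 is down to just 5. So r4c5=5.
Step 8. [r5c5∈{1}] r5c5 has the single candidate 1. So r5c5=1.
Step 9. [r1c2∈{1}] r1c2's peers cover all but 1 ⇒ r1c2=1.
Step 10. [r5c1∈{4}] r5c1 is down to just 4 ⇒ r5c1=4.
Step 11. [r1c6∈{5}] r1c6 has the single candidate 5 ⇒ r1c6=5.
Step 12. [r6c2∈{3}] r6c2 has the single candidate 3, so r6c2=3.
Step 13. [r4c4∈{2}] r4c4 has the single candidate 2 ⇒ r4c4=2.
Step 14. [r2c3∈{4}] r2c3 is down to just 4, so r2c3=4.
Step 15. [r3c3∈{3}] r3c3 is down to just 3 ⇒ r3c3=3.
Step 16. [r1c3∈{6}] r1c3's peers cover all but 6. So r1c3=6.

Answer: 3 1 6 4 2 5 / 5 2 4 6 3 1 / 2 5 3 1 6 4 / 6 4 1 2 5 3 / 4 6 5 3 1 2 / 1 3 2 5 4 6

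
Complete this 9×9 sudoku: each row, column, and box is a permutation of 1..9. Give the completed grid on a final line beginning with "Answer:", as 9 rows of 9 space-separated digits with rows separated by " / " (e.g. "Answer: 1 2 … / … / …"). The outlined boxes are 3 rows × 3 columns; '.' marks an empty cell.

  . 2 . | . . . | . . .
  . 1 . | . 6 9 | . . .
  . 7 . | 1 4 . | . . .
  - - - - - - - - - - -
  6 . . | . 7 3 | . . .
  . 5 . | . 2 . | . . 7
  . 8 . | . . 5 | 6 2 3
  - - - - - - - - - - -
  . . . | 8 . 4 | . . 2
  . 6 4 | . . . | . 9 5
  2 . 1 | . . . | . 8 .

Step 1. [r1c5∈{3,5,8}] col 5 places 8 nowhere but r1c5 ⇒ r1c5=8.
Step 2. [r4c2∈{4,9}] 4 has one home in col 2: r4c2 ⇒ r4c2=4.
Step 3. [r4c4∈{9}] r4c4's peers cover all but 9 ⇒ r4c4=9.
Step 4. [r5c7∈{1,4,8,9}] in box 6, 9 fits only at r5c7, so r5c7=9.
Step 5. [r1c6∈{7}] nothing but 7 survives at r1c6. So r1c6=7.
Step 6. [r7c8∈{1,3,6,7}] across row 7, 6 lands solely at r7c8 ⇒ r7c8=6.
Step 7. [r5c3∈{3}] only 3 remains possible at r5c3. So r5c3=3.
Step 8. [r2c8∈{3,4,5,7}] in col 8, 7 fits only at r2c8. So r2c8=7.
Step 9. [r6c5∈{1}] only 1 remains possible at r6c5 ⇒ r6c5=1.
Step 10. [r8c5∈{3}] only 3 remains possible at r8c5, so r8c5=3.
Step 11. [r7c7∈{1,3,7}] row 7 places 1 nowhere but r7c7, so r7c7=1.
Step 12. [r9c7∈{3,4,7}] r9c7 is the only open cell in box 9 admitting 3. So r9c7=3.
Step 13. [r9c2∈{9}] nothing but 9 survives at r9c2 ⇒ r9c2=9.
Step 14. [r8c1∈{7,8}] r8c1 is the only open cell in row 8 admitting 8. So r8c1=8.
Step 15. [r3c6∈{2}] nothing but 2 survives at r3c6, so r3c6=2.
Step 16. [r2c7∈{2,4,5,8}] in row 2, 2 fits only at r2c7, so r2c7=2.
Step 17. [r1c7∈{4,5}] in col 7, 4 fits only at r1c7 ⇒ r1c7=4.
Step 18. [r2c9∈{8}] r2c9's peers cover all but 8. So r2c9=8.
Step 19. [r2c3∈{5}] r2c3 has the single candidate 5, so r2c3=5.
Step 20. [r4c9∈{1}] nothing but 1 survives at r4c9. So r4c9=1.
Step 21. [r7c1∈{3,5,7}] across col 1, 5 lands solely at r7c1, so r7c1=5.
Step 22. [r4c8∈{5}] only 5 remains possible at r4c8. So r4c8=5.
Step 23. [r9c4∈{5,6,7}] r9c4 is the only open cell in row 9 admitting 7 ⇒ r9c4=7.
Step 24. [r3c8∈{3}] nothing but 3 survives at r3c8. So r3c8=3.
Step 25. [r3c1∈{9}] r3c1 has the single candidate 9 ⇒ r3c1=9.
Step 26. [r3c9∈{6}] nothing but 6 survives at r3c9 ⇒ r3c9=6.
Step 27. [r5c4∈{4,6}] r5c4 is the only open cell in col 4 admitting 6, so r5c4=6.
Step 28. [r2c4∈{3}] r2c4 has the single candidate 3, so r2c4=3.
Step 29. [r6c1∈{7}] r6c1's peers cover all but 7 ⇒ r6c1=7.
Step 30. [r7c3∈{7}] r7c3 has the single candidate 7. So r7c3=7.
Step 31. [r6c3∈{9}] nothing but 9 survives at r6c3 ⇒ r6c3=9.
Step 32. [r1c4∈{5}] nothing but 5 survives at r1c4. So r1c4=5.
Step 33. [r3c7∈{5}] r3c7's peers cover all but 5 ⇒ r3c7=5.
Step 34. [r7c2∈{3}] r7c2's peers cover all but 3 ⇒ r7c2=3.
Step 35. [r1c3∈{6}] r1c3 is down to just 6. So r1c3=6.
Step 36. [r9c9∈{4}] r9c9 is down to just 4 ⇒ r9c9=4.
Step 37. [r5c6∈{8}] nothing but 8 survives at r5c6. So r5c6=8.
Step 38. [r5c1∈{1}] r5c1 has the single candidate 1, so r5c1=1.
Step 39. [r8c4∈{2}] only 2 remains possible at r8c4. So r8c4=2.
Step 40. [r4c7∈{8}] r4c7's peers cover all but 8, so r4c7=8.
Step 41. [r2c1∈{4}] only 4 remains possible at r2c1. So r2c1=4.
Step 42. [r4c3∈{2}] r4c3 is down to just 2, so r4c3=2.
Step 43. [r7c5∈{9}] r7c5 is down to just 9 ⇒ r7c5=9.
Step 44. [r6c4∈{4}] r6c4 has the single candidate 4. So r6c4=4.
Step 45. [r8c7∈{7}] r8c7 is down to just 7, so r8c7=7.
Step 46. [r1c8∈{1}] r1c8's peers cover all but 1, so r1c8=1.
Step 47. [r8c6∈{1}] r8c6 has the single candidate 1, so r8c6=1.
Step 48. [r3c3∈{8}] nothing but 8 survives at r3c3 ⇒ r3c3=8.
Step 49. [r1c9∈{9}] nothing but 9 survives at r1c9 ⇒ r1c9=9.
Step 50. [r9c6∈{6}] only 6 remains possible at r9c6, so r9c6=6.
Step 51. [r5c8∈{4}] nothing but 4 survives at r5c8 ⇒ r5c8=4.
Step 52. [r9c5∈{5}] r9c5 has the single candidate 5 ⇒ r9c5=5.
Step 53. [r1c1∈{3}] r1c1 is down to just 3 ⇒ r1c1=3.

Answer: 3 2 6 5 8 7 4 1 9 / 4 1 5 3 6 9 2 7 8 / 9 7 8 1 4 2 5 3 6 / 6 4 2 9 7 3 8 5 1 / 1 5 3 6 2 8 9 4 7 / 7 8 9 4 1 5 6 2 3 / 5 3 7 8 9 4 1 6 2 / 8 6 4 2 3 1 7 9 5 / 2 9 1 7 5 6 3 8 4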